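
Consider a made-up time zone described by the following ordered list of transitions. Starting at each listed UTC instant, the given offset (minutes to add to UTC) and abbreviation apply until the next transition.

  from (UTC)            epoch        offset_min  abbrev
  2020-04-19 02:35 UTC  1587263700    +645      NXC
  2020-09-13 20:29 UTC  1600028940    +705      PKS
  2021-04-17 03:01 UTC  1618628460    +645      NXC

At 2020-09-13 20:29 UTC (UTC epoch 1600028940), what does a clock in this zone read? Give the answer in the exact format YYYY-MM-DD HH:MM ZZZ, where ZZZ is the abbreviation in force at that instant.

2020-09-14 08:14 PKS

Query: 2020-09-13 20:29 UTC
Rule 2/3 (PKS, +11:45): 2020-09-13 20:29 UTC ≤ query < 2021-04-17 03:01 UTC
20·60 + 29 + 705 = 1934 min
1934 = 1·1440 + 494; 494 = 8·60 + 14 → 08:14, 2020-09-13 + 1 day = 2020-09-14
→ 2020-09-14 08:14 PKS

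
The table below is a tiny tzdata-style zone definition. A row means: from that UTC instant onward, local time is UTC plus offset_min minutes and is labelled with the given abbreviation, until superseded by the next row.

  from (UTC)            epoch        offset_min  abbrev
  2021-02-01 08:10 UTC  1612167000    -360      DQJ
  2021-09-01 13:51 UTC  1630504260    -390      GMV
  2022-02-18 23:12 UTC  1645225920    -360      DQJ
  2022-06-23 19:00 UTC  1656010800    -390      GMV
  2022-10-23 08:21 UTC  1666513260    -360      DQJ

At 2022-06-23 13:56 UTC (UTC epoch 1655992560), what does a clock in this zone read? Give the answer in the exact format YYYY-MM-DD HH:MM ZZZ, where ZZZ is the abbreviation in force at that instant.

Query: 2022-06-23 13:56 UTC
Rule 3/5 (DQJ, -06:00): 2022-02-18 23:12 UTC ≤ query < 2022-06-23 19:00 UTC
13·60 + 56 - 360 = 476 min
476 = 0·1440 + 476; 476 = 7·60 + 56 → 07:56, same day
→ 2022-06-23 07:56 DQJ

2022-06-23 07:56 DQJ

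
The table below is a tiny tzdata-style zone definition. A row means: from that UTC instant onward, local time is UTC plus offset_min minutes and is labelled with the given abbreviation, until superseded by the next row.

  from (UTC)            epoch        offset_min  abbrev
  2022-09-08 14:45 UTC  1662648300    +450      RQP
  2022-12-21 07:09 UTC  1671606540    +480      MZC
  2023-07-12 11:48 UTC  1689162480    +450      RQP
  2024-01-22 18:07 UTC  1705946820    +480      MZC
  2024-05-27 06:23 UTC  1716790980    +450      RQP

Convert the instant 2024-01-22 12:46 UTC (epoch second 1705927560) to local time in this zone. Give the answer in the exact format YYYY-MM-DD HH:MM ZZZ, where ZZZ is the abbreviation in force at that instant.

2024-01-22 20:16 RQP

Query: 2024-01-22 12:46 UTC
Rule 3/5 (RQP, +07:30): 2023-07-12 11:48 UTC ≤ query < 2024-01-22 18:07 UTC
12·60 + 46 + 450 = 1216 min
1216 = 0·1440 + 1216; 1216 = 20·60 + 16 → 20:16, same day
→ 2024-01-22 20:16 RQP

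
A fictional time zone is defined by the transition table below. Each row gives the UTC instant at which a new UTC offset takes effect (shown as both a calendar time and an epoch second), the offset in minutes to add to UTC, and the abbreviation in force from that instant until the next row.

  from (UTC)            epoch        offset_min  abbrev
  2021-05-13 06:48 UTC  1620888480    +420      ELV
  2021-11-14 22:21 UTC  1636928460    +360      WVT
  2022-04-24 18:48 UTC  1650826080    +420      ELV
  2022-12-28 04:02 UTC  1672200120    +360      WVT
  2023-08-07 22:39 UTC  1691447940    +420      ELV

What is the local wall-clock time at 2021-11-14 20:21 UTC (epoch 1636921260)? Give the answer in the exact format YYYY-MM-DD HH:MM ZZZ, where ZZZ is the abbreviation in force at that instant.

Query: 2021-11-14 20:21 UTC
Rule 1/5 (ELV, +07:00): 2021-05-13 06:48 UTC ≤ query < 2021-11-14 22:21 UTC
20·60 + 21 + 420 = 1641 min
1641 = 1·1440 + 201; 201 = 3·60 + 21 → 03:21, 2021-11-14 + 1 day = 2021-11-15
→ 2021-11-15 03:21 ELV

2021-11-15 03:21 ELV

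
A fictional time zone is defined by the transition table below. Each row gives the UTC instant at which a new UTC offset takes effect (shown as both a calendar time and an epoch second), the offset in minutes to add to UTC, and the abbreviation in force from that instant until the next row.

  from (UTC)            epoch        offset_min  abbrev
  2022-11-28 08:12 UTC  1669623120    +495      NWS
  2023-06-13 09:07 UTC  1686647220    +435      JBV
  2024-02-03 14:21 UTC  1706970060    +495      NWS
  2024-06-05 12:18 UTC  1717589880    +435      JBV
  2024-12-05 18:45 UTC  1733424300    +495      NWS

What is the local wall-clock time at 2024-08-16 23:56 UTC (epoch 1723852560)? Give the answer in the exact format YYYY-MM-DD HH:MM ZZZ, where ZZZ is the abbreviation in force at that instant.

Query: 2024-08-16 23:56 UTC
Rule 4/5 (JBV, +07:15): 2024-06-05 12:18 UTC ≤ query < 2024-12-05 18:45 UTC
23·60 + 56 + 435 = 1871 min
1871 = 1·1440 + 431; 431 = 7·60 + 11 → 07:11, 2024-08-16 + 1 day = 2024-08-17
→ 2024-08-17 07:11 JBV

2024-08-17 07:11 JBV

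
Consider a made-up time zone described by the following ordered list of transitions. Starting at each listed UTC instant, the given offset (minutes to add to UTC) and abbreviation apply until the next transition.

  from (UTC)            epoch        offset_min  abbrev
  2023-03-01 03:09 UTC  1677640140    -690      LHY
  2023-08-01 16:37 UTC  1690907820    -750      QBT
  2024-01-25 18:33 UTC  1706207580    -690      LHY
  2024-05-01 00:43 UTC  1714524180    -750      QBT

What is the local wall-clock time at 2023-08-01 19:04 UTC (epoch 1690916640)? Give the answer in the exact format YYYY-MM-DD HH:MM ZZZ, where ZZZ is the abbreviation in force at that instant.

2023-08-01 06:34 QBT

Query: 2023-08-01 19:04 UTC
Rule 2/4 (QBT, -12:30): 2023-08-01 16:37 UTC ≤ query < 2024-01-25 18:33 UTC
19·60 + 4 - 750 = 394 min
394 = 0·1440 + 394; 394 = 6·60 + 34 → 06:34, same day
→ 2023-08-01 06:34 QBT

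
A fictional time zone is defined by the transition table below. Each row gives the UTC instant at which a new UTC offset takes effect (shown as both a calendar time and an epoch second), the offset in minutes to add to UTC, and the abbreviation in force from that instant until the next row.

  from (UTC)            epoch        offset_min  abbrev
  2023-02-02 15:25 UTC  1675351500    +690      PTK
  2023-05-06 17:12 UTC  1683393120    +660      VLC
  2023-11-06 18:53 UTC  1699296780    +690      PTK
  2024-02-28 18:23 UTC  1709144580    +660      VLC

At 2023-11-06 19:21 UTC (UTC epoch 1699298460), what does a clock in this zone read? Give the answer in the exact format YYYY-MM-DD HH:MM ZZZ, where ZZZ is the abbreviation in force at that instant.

2023-11-07 06:51 PTK

Query: 2023-11-06 19:21 UTC
Rule 3/4 (PTK, +11:30): 2023-11-06 18:53 UTC ≤ query < 2024-02-28 18:23 UTC
19·60 + 21 + 690 = 1851 min
1851 = 1·1440 + 411; 411 = 6·60 + 51 → 06:51, 2023-11-06 + 1 day = 2023-11-07
→ 2023-11-07 06:51 PTK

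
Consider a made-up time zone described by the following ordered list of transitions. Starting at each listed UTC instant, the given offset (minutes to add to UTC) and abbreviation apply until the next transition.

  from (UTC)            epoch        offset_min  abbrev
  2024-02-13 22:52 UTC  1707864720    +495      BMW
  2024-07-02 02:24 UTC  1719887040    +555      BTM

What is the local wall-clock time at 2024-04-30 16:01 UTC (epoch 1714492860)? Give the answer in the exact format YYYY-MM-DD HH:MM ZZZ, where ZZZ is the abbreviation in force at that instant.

2024-05-01 00:16 BMW

Query: 2024-04-30 16:01 UTC
Rule 1/2 (BMW, +08:15): 2024-02-13 22:52 UTC ≤ query < 2024-07-02 02:24 UTC
16·60 + 1 + 495 = 1456 min
1456 = 1·1440 + 16; 16 = 0·60 + 16 → 00:16, 2024-04-30 + 1 day = 2024-05-01
→ 2024-05-01 00:16 BMW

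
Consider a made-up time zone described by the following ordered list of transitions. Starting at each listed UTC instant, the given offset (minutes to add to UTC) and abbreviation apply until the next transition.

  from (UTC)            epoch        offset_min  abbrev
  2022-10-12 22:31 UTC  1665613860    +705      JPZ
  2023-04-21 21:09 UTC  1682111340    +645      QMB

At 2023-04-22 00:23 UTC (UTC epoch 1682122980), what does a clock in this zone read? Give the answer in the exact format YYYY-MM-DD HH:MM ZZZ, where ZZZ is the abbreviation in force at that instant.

2023-04-22 11:08 QMB

Query: 2023-04-22 00:23 UTC
Rule 2/2 (QMB, +10:45): 2023-04-21 21:09 UTC ≤ query < +∞
0·60 + 23 + 645 = 668 min
668 = 0·1440 + 668; 668 = 11·60 + 8 → 11:08, same day
→ 2023-04-22 11:08 QMB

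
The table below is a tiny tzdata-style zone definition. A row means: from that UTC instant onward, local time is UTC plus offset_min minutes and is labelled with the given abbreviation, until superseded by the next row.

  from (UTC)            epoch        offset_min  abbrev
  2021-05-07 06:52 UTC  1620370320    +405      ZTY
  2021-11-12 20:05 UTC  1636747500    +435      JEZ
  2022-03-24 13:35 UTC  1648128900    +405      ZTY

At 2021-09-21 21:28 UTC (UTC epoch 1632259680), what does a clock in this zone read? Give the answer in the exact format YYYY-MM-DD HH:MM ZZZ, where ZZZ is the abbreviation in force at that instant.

2021-09-22 04:13 ZTY

Query: 2021-09-21 21:28 UTC
Rule 1/3 (ZTY, +06:45): 2021-05-07 06:52 UTC ≤ query < 2021-11-12 20:05 UTC
21·60 + 28 + 405 = 1693 min
1693 = 1·1440 + 253; 253 = 4·60 + 13 → 04:13, 2021-09-21 + 1 day = 2021-09-22
→ 2021-09-22 04:13 ZTY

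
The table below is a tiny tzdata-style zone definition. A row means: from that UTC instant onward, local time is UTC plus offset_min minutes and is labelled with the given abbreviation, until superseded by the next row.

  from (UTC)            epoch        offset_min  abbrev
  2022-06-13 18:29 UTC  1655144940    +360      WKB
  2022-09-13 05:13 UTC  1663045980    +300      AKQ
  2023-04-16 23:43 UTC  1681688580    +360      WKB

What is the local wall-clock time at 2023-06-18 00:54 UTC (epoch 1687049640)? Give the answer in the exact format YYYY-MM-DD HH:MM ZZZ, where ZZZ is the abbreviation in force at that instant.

2023-06-18 06:54 WKB

Query: 2023-06-18 00:54 UTC
Rule 3/3 (WKB, +06:00): 2023-04-16 23:43 UTC ≤ query < +∞
0·60 + 54 + 360 = 414 min
414 = 0·1440 + 414; 414 = 6·60 + 54 → 06:54, same day
→ 2023-06-18 06:54 WKB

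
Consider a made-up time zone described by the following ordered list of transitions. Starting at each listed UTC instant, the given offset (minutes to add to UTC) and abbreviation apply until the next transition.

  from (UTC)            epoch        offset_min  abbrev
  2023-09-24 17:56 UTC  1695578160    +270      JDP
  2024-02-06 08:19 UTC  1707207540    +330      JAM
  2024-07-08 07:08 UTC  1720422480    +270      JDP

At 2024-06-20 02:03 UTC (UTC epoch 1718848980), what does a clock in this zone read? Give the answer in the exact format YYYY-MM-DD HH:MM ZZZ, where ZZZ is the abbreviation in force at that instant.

2024-06-20 07:33 JAM

Query: 2024-06-20 02:03 UTC
Rule 2/3 (JAM, +05:30): 2024-02-06 08:19 UTC ≤ query < 2024-07-08 07:08 UTC
2·60 + 3 + 330 = 453 min
453 = 0·1440 + 453; 453 = 7·60 + 33 → 07:33, same day
→ 2024-06-20 07:33 JAM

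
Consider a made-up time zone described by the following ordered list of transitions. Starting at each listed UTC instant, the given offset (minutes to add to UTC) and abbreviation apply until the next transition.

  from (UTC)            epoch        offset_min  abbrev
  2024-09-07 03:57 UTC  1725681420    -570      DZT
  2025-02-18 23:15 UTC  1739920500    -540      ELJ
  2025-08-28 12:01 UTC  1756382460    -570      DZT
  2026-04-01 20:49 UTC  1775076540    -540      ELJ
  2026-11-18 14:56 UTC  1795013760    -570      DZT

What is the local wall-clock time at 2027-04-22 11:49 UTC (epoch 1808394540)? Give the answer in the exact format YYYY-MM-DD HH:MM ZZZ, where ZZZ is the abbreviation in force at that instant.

Query: 2027-04-22 11:49 UTC
Rule 5/5 (DZT, -09:30): 2026-11-18 14:56 UTC ≤ query < +∞
11·60 + 49 - 570 = 139 min
139 = 0·1440 + 139; 139 = 2·60 + 19 → 02:19, same day
→ 2027-04-22 02:19 DZT

2027-04-22 02:19 DZT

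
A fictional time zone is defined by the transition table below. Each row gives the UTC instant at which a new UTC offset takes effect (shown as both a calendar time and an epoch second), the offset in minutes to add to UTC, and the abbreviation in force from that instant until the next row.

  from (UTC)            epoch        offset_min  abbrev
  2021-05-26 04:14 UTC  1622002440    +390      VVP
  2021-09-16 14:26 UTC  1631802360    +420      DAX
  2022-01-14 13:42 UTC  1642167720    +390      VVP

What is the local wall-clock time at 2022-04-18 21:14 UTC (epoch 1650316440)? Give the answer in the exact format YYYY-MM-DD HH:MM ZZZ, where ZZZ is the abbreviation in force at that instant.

Query: 2022-04-18 21:14 UTC
Rule 3/3 (VVP, +06:30): 2022-01-14 13:42 UTC ≤ query < +∞
21·60 + 14 + 390 = 1664 min
1664 = 1·1440 + 224; 224 = 3·60 + 44 → 03:44, 2022-04-18 + 1 day = 2022-04-19
→ 2022-04-19 03:44 VVP

2022-04-19 03:44 VVP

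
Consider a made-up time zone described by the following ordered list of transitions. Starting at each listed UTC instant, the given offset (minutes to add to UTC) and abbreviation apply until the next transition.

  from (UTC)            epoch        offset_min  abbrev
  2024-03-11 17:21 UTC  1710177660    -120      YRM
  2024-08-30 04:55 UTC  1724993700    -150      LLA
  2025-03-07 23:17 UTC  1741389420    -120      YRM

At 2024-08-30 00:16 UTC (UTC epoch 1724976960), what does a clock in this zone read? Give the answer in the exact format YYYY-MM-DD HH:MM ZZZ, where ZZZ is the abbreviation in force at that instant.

2024-08-29 22:16 YRM

Query: 2024-08-30 00:16 UTC
Rule 1/3 (YRM, -02:00): 2024-03-11 17:21 UTC ≤ query < 2024-08-30 04:55 UTC
0·60 + 16 - 120 = -104 min
-104 = -1·1440 + 1336; 1336 = 22·60 + 16 → 22:16, 2024-08-30 - 1 day = 2024-08-29
→ 2024-08-29 22:16 YRM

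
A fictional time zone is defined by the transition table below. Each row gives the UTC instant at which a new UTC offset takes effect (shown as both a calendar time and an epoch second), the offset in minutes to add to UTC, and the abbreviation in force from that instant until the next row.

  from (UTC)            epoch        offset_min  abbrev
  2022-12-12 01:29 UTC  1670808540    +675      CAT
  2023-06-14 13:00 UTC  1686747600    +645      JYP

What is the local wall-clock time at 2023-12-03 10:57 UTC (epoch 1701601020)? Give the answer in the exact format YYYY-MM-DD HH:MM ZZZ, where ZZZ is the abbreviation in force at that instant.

2023-12-03 21:42 JYP

Query: 2023-12-03 10:57 UTC
Rule 2/2 (JYP, +10:45): 2023-06-14 13:00 UTC ≤ query < +∞
10·60 + 57 + 645 = 1302 min
1302 = 0·1440 + 1302; 1302 = 21·60 + 42 → 21:42, same day
→ 2023-12-03 21:42 JYP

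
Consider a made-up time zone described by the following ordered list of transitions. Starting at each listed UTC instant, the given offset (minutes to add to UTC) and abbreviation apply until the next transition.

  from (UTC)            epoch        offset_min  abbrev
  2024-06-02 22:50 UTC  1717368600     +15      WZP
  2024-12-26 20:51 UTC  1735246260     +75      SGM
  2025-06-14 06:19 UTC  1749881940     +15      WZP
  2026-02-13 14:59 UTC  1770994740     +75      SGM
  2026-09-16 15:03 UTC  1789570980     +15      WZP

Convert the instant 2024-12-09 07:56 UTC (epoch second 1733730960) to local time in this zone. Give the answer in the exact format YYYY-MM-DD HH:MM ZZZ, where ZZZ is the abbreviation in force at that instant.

Query: 2024-12-09 07:56 UTC
Rule 1/5 (WZP, +00:15): 2024-06-02 22:50 UTC ≤ query < 2024-12-26 20:51 UTC
7·60 + 56 + 15 = 491 min
491 = 0·1440 + 491; 491 = 8·60 + 11 → 08:11, same day
→ 2024-12-09 08:11 WZP

2024-12-09 08:11 WZP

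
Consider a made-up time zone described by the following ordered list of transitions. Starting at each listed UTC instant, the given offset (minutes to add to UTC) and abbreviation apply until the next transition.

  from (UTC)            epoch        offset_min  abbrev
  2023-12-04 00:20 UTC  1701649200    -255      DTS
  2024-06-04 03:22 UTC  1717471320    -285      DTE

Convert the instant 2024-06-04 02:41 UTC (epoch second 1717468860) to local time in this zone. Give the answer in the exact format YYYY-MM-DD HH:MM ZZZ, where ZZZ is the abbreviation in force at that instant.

2024-06-03 22:26 DTS

Query: 2024-06-04 02:41 UTC
Rule 1/2 (DTS, -04:15): 2023-12-04 00:20 UTC ≤ query < 2024-06-04 03:22 UTC
2·60 + 41 - 255 = -94 min
-94 = -1·1440 + 1346; 1346 = 22·60 + 26 → 22:26, 2024-06-04 - 1 day = 2024-06-03
→ 2024-06-03 22:26 DTS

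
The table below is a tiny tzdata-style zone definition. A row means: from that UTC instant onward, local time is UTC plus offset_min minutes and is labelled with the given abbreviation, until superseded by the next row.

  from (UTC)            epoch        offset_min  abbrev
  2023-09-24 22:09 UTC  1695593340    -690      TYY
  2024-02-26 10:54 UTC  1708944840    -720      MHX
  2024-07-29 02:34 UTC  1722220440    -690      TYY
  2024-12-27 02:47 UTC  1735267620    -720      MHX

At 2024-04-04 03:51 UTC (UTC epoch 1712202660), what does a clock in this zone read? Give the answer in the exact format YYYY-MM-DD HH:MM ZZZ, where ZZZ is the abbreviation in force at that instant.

2024-04-03 15:51 MHX

Query: 2024-04-04 03:51 UTC
Rule 2/4 (MHX, -12:00): 2024-02-26 10:54 UTC ≤ query < 2024-07-29 02:34 UTC
3·60 + 51 - 720 = -489 min
-489 = -1·1440 + 951; 951 = 15·60 + 51 → 15:51, 2024-04-04 - 1 day = 2024-04-03
→ 2024-04-03 15:51 MHX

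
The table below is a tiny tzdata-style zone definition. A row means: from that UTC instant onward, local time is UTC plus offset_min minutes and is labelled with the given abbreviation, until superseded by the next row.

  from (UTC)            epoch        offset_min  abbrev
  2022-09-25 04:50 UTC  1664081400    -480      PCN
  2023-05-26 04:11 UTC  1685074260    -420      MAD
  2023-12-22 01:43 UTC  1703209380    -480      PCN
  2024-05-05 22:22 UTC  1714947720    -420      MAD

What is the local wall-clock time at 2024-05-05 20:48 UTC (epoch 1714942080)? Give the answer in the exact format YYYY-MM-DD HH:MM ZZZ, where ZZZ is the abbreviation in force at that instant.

Query: 2024-05-05 20:48 UTC
Rule 3/4 (PCN, -08:00): 2023-12-22 01:43 UTC ≤ query < 2024-05-05 22:22 UTC
20·60 + 48 - 480 = 768 min
768 = 0·1440 + 768; 768 = 12·60 + 48 → 12:48, same day
→ 2024-05-05 12:48 PCN

2024-05-05 12:48 PCN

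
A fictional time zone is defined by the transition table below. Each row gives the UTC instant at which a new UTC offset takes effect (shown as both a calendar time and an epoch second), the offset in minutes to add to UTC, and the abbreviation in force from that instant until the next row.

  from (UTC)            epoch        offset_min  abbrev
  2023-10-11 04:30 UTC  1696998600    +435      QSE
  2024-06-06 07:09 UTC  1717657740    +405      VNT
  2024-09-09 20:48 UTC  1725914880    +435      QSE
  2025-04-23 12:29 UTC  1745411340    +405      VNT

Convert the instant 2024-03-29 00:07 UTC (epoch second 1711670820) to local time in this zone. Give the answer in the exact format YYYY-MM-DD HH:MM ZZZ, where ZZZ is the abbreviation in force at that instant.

Query: 2024-03-29 00:07 UTC
Rule 1/4 (QSE, +07:15): 2023-10-11 04:30 UTC ≤ query < 2024-06-06 07:09 UTC
0·60 + 7 + 435 = 442 min
442 = 0·1440 + 442; 442 = 7·60 + 22 → 07:22, same day
→ 2024-03-29 07:22 QSE

2024-03-29 07:22 QSE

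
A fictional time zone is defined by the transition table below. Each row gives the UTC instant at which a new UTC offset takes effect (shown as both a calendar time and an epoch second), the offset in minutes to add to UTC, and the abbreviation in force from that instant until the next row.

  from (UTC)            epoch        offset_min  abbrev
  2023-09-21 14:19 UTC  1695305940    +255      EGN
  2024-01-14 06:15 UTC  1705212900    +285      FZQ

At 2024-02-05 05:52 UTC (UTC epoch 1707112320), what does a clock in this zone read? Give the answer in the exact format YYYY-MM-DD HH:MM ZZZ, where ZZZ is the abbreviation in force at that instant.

Query: 2024-02-05 05:52 UTC
Rule 2/2 (FZQ, +04:45): 2024-01-14 06:15 UTC ≤ query < +∞
5·60 + 52 + 285 = 637 min
637 = 0·1440 + 637; 637 = 10·60 + 37 → 10:37, same day
→ 2024-02-05 10:37 FZQ

2024-02-05 10:37 FZQ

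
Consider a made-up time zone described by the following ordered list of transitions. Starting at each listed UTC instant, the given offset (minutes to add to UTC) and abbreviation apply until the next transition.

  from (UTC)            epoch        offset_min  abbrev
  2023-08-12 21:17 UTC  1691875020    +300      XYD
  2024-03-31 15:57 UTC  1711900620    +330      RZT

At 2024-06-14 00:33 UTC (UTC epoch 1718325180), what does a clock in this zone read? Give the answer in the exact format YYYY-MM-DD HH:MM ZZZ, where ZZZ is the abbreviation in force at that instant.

2024-06-14 06:03 RZT

Query: 2024-06-14 00:33 UTC
Rule 2/2 (RZT, +05:30): 2024-03-31 15:57 UTC ≤ query < +∞
0·60 + 33 + 330 = 363 min
363 = 0·1440 + 363; 363 = 6·60 + 3 → 06:03, same day
→ 2024-06-14 06:03 RZT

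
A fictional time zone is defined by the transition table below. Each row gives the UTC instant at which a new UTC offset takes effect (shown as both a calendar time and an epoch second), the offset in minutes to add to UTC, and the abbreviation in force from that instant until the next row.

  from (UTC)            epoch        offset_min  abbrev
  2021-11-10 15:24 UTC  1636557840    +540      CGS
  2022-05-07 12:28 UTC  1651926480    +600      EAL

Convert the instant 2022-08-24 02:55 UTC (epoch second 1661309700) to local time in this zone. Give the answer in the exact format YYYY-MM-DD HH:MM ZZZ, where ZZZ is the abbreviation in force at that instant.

2022-08-24 12:55 EAL

Query: 2022-08-24 02:55 UTC
Rule 2/2 (EAL, +10:00): 2022-05-07 12:28 UTC ≤ query < +∞
2·60 + 55 + 600 = 775 min
775 = 0·1440 + 775; 775 = 12·60 + 55 → 12:55, same day
→ 2022-08-24 12:55 EAL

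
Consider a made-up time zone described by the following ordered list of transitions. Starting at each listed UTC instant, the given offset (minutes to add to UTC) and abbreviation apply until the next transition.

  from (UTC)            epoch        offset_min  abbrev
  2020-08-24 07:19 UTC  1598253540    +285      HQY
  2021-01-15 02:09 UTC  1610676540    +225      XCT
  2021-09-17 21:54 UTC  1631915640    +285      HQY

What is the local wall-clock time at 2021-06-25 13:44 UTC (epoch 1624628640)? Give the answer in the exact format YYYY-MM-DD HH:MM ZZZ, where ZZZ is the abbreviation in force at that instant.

2021-06-25 17:29 XCT

Query: 2021-06-25 13:44 UTC
Rule 2/3 (XCT, +03:45): 2021-01-15 02:09 UTC ≤ query < 2021-09-17 21:54 UTC
13·60 + 44 + 225 = 1049 min
1049 = 0·1440 + 1049; 1049 = 17·60 + 29 → 17:29, same day
→ 2021-06-25 17:29 XCT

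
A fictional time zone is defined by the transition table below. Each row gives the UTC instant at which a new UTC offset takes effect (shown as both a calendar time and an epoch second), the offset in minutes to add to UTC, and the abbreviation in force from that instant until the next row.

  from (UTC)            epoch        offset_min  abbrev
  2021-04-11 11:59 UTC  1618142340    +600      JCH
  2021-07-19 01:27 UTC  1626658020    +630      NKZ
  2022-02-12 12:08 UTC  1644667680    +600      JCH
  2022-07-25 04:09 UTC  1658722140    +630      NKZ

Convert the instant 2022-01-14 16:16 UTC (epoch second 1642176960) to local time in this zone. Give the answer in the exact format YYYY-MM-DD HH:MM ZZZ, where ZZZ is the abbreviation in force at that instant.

2022-01-15 02:46 NKZ

Query: 2022-01-14 16:16 UTC
Rule 2/4 (NKZ, +10:30): 2021-07-19 01:27 UTC ≤ query < 2022-02-12 12:08 UTC
16·60 + 16 + 630 = 1606 min
1606 = 1·1440 + 166; 166 = 2·60 + 46 → 02:46, 2022-01-14 + 1 day = 2022-01-15
→ 2022-01-15 02:46 NKZ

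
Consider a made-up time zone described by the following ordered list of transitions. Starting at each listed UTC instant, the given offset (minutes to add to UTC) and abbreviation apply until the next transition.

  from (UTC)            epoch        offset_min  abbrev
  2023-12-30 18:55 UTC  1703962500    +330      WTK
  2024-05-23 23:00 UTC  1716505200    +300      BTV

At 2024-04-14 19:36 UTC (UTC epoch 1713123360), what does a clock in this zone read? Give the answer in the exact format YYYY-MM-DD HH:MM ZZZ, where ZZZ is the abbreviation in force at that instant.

2024-04-15 01:06 WTK

Query: 2024-04-14 19:36 UTC
Rule 1/2 (WTK, +05:30): 2023-12-30 18:55 UTC ≤ query < 2024-05-23 23:00 UTC
19·60 + 36 + 330 = 1506 min
1506 = 1·1440 + 66; 66 = 1·60 + 6 → 01:06, 2024-04-14 + 1 day = 2024-04-15
→ 2024-04-15 01:06 WTK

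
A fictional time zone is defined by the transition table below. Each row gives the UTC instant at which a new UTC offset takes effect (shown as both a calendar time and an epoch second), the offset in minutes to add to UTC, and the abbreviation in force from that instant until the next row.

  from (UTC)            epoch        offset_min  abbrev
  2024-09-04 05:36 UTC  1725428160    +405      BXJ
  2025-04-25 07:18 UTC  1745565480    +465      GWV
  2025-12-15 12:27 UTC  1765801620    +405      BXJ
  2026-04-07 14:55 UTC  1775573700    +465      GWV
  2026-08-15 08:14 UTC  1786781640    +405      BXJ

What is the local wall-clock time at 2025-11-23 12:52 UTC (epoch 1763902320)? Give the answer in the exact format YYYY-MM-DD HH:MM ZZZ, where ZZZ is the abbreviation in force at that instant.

2025-11-23 20:37 GWV

Query: 2025-11-23 12:52 UTC
Rule 2/5 (GWV, +07:45): 2025-04-25 07:18 UTC ≤ query < 2025-12-15 12:27 UTC
12·60 + 52 + 465 = 1237 min
1237 = 0·1440 + 1237; 1237 = 20·60 + 37 → 20:37, same day
→ 2025-11-23 20:37 GWV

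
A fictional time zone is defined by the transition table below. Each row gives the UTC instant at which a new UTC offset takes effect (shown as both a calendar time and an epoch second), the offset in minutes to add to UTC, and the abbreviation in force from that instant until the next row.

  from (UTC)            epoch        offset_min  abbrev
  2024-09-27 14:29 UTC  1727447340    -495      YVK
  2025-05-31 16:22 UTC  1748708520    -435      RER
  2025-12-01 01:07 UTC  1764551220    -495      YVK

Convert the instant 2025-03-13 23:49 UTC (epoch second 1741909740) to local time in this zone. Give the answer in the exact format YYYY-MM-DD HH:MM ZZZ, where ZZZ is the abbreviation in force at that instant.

2025-03-13 15:34 YVK

Query: 2025-03-13 23:49 UTC
Rule 1/3 (YVK, -08:15): 2024-09-27 14:29 UTC ≤ query < 2025-05-31 16:22 UTC
23·60 + 49 - 495 = 934 min
934 = 0·1440 + 934; 934 = 15·60 + 34 → 15:34, same day
→ 2025-03-13 15:34 YVK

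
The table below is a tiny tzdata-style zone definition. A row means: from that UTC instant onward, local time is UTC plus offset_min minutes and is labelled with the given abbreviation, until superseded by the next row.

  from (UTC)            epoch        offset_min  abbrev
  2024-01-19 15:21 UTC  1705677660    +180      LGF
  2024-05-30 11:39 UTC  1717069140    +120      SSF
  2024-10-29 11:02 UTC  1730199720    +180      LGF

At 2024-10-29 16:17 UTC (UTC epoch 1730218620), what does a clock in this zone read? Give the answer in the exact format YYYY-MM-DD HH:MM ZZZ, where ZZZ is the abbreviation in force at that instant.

2024-10-29 19:17 LGF

Query: 2024-10-29 16:17 UTC
Rule 3/3 (LGF, +03:00): 2024-10-29 11:02 UTC ≤ query < +∞
16·60 + 17 + 180 = 1157 min
1157 = 0·1440 + 1157; 1157 = 19·60 + 17 → 19:17, same day
→ 2024-10-29 19:17 LGF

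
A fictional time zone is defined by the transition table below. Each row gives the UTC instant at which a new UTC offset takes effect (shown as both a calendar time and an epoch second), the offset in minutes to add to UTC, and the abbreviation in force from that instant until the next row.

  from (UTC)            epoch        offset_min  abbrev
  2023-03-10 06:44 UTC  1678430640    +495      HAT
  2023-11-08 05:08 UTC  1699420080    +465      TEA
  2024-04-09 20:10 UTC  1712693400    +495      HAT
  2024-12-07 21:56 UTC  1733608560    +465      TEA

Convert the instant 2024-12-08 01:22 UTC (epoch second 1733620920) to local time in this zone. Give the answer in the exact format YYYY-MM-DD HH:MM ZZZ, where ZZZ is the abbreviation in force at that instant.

Query: 2024-12-08 01:22 UTC
Rule 4/4 (TEA, +07:45): 2024-12-07 21:56 UTC ≤ query < +∞
1·60 + 22 + 465 = 547 min
547 = 0·1440 + 547; 547 = 9·60 + 7 → 09:07, same day
→ 2024-12-08 09:07 TEA

2024-12-08 09:07 TEA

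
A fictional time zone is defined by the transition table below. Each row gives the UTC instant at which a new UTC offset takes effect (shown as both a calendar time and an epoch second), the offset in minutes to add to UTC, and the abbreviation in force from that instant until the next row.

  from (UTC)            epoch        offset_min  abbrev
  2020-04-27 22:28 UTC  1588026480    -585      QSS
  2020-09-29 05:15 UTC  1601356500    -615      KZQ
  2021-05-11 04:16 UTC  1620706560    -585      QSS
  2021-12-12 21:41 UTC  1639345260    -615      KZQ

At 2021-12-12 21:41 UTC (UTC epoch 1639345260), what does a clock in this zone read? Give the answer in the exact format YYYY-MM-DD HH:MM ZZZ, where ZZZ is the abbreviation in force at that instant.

Query: 2021-12-12 21:41 UTC
Rule 4/4 (KZQ, -10:15): 2021-12-12 21:41 UTC ≤ query < +∞
21·60 + 41 - 615 = 686 min
686 = 0·1440 + 686; 686 = 11·60 + 26 → 11:26, same day
→ 2021-12-12 11:26 KZQ

2021-12-12 11:26 KZQ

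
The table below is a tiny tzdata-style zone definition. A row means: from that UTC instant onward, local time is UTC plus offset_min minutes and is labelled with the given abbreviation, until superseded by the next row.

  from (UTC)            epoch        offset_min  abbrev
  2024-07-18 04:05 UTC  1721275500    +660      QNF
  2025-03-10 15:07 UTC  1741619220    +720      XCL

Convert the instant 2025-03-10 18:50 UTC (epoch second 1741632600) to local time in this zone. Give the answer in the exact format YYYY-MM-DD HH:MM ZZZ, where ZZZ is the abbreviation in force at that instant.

2025-03-11 06:50 XCL

Query: 2025-03-10 18:50 UTC
Rule 2/2 (XCL, +12:00): 2025-03-10 15:07 UTC ≤ query < +∞
18·60 + 50 + 720 = 1850 min
1850 = 1·1440 + 410; 410 = 6·60 + 50 → 06:50, 2025-03-10 + 1 day = 2025-03-11
→ 2025-03-11 06:50 XCL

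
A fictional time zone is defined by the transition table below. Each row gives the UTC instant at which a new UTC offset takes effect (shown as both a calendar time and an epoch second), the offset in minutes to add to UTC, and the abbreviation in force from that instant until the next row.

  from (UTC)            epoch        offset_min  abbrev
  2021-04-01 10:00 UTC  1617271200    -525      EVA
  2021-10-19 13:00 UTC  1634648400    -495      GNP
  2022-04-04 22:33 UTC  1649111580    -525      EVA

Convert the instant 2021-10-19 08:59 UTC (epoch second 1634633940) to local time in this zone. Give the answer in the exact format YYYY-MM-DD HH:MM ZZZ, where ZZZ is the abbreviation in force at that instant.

2021-10-19 00:14 EVA

Query: 2021-10-19 08:59 UTC
Rule 1/3 (EVA, -08:45): 2021-04-01 10:00 UTC ≤ query < 2021-10-19 13:00 UTC
8·60 + 59 - 525 = 14 min
14 = 0·1440 + 14; 14 = 0·60 + 14 → 00:14, same day
→ 2021-10-19 00:14 EVA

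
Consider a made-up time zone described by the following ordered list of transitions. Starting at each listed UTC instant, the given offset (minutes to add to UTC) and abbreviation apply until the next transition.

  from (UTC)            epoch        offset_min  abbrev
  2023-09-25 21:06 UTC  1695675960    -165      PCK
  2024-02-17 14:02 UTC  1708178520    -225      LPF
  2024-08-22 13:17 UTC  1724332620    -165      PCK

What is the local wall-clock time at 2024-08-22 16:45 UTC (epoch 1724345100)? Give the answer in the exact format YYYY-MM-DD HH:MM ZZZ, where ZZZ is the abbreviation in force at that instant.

Query: 2024-08-22 16:45 UTC
Rule 3/3 (PCK, -02:45): 2024-08-22 13:17 UTC ≤ query < +∞
16·60 + 45 - 165 = 840 min
840 = 0·1440 + 840; 840 = 14·60 + 0 → 14:00, same day
→ 2024-08-22 14:00 PCK

2024-08-22 14:00 PCK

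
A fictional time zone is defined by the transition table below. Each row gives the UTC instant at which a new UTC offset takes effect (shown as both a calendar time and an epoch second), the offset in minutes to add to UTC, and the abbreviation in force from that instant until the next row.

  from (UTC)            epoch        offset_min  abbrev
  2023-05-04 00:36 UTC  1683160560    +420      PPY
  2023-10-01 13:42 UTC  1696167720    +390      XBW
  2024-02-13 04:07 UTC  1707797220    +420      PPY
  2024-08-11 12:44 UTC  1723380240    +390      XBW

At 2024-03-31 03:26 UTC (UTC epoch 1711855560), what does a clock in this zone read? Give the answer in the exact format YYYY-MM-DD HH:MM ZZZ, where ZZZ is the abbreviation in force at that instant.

Query: 2024-03-31 03:26 UTC
Rule 3/4 (PPY, +07:00): 2024-02-13 04:07 UTC ≤ query < 2024-08-11 12:44 UTC
3·60 + 26 + 420 = 626 min
626 = 0·1440 + 626; 626 = 10·60 + 26 → 10:26, same day
→ 2024-03-31 10:26 PPY

2024-03-31 10:26 PPY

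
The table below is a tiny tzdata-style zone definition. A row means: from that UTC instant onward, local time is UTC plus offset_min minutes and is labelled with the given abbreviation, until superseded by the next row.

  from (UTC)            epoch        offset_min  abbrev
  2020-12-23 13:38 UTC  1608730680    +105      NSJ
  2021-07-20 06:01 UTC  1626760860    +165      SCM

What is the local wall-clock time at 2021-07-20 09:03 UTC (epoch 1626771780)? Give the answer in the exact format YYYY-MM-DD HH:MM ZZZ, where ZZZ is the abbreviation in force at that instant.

Query: 2021-07-20 09:03 UTC
Rule 2/2 (SCM, +02:45): 2021-07-20 06:01 UTC ≤ query < +∞
9·60 + 3 + 165 = 708 min
708 = 0·1440 + 708; 708 = 11·60 + 48 → 11:48, same day
→ 2021-07-20 11:48 SCM

2021-07-20 11:48 SCM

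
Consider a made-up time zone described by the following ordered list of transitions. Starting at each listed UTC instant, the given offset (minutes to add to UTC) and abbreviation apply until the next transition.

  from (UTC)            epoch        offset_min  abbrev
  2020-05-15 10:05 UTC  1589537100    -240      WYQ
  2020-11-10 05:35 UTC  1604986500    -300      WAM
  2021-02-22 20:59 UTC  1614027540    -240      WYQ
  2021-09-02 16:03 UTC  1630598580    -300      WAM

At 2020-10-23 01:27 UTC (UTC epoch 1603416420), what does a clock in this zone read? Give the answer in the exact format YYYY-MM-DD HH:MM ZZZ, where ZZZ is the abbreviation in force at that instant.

2020-10-22 21:27 WYQ

Query: 2020-10-23 01:27 UTC
Rule 1/4 (WYQ, -04:00): 2020-05-15 10:05 UTC ≤ query < 2020-11-10 05:35 UTC
1·60 + 27 - 240 = -153 min
-153 = -1·1440 + 1287; 1287 = 21·60 + 27 → 21:27, 2020-10-23 - 1 day = 2020-10-22
→ 2020-10-22 21:27 WYQ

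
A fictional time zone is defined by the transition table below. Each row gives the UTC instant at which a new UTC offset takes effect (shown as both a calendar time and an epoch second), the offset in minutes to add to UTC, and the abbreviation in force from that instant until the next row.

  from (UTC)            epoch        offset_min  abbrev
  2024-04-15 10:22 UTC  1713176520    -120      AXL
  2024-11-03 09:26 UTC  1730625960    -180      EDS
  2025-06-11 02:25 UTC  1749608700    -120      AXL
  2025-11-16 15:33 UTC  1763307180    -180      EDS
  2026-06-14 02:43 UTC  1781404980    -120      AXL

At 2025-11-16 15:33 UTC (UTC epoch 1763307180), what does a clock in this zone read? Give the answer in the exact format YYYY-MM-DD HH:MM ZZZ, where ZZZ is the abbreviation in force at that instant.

2025-11-16 12:33 EDS

Query: 2025-11-16 15:33 UTC
Rule 4/5 (EDS, -03:00): 2025-11-16 15:33 UTC ≤ query < 2026-06-14 02:43 UTC
15·60 + 33 - 180 = 753 min
753 = 0·1440 + 753; 753 = 12·60 + 33 → 12:33, same day
→ 2025-11-16 12:33 EDS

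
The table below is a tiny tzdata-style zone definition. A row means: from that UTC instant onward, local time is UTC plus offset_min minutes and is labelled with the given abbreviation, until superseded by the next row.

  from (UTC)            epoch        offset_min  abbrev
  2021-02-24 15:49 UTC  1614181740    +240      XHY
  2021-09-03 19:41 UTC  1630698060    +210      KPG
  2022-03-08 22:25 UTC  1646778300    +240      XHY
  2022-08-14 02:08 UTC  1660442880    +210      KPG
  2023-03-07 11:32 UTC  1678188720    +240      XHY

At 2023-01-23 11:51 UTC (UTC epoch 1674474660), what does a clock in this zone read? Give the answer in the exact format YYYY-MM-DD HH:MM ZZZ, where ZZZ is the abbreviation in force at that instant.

2023-01-23 15:21 KPG

Query: 2023-01-23 11:51 UTC
Rule 4/5 (KPG, +03:30): 2022-08-14 02:08 UTC ≤ query < 2023-03-07 11:32 UTC
11·60 + 51 + 210 = 921 min
921 = 0·1440 + 921; 921 = 15·60 + 21 → 15:21, same day
→ 2023-01-23 15:21 KPG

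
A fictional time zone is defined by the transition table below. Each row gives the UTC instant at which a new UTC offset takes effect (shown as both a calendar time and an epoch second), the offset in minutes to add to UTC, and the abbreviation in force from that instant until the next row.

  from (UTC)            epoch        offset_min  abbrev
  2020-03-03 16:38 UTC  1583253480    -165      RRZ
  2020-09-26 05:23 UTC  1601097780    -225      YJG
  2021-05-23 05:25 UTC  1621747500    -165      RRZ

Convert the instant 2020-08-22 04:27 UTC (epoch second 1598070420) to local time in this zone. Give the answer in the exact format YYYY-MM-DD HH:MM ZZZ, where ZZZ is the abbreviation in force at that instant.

Query: 2020-08-22 04:27 UTC
Rule 1/3 (RRZ, -02:45): 2020-03-03 16:38 UTC ≤ query < 2020-09-26 05:23 UTC
4·60 + 27 - 165 = 102 min
102 = 0·1440 + 102; 102 = 1·60 + 42 → 01:42, same day
→ 2020-08-22 01:42 RRZ

2020-08-22 01:42 RRZ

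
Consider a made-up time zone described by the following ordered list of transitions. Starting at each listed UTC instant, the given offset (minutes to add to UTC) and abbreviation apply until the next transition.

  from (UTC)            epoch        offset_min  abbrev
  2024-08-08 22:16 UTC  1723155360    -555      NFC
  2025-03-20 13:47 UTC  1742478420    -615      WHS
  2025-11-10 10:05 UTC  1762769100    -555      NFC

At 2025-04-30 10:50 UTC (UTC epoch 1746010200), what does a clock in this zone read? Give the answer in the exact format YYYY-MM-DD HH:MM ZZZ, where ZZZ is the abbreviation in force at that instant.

Query: 2025-04-30 10:50 UTC
Rule 2/3 (WHS, -10:15): 2025-03-20 13:47 UTC ≤ query < 2025-11-10 10:05 UTC
10·60 + 50 - 615 = 35 min
35 = 0·1440 + 35; 35 = 0·60 + 35 → 00:35, same day
→ 2025-04-30 00:35 WHS

2025-04-30 00:35 WHS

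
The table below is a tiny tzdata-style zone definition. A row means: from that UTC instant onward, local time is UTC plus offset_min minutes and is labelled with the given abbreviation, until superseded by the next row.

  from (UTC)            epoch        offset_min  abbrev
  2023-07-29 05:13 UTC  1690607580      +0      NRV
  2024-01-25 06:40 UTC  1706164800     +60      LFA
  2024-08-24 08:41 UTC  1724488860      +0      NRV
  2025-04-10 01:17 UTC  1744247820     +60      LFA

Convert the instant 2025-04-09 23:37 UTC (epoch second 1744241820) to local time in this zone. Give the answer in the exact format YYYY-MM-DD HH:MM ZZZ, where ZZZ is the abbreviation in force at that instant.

Query: 2025-04-09 23:37 UTC
Rule 3/4 (NRV, +00:00): 2024-08-24 08:41 UTC ≤ query < 2025-04-10 01:17 UTC
23·60 + 37 + 0 = 1417 min
1417 = 0·1440 + 1417; 1417 = 23·60 + 37 → 23:37, same day
→ 2025-04-09 23:37 NRV

2025-04-09 23:37 NRV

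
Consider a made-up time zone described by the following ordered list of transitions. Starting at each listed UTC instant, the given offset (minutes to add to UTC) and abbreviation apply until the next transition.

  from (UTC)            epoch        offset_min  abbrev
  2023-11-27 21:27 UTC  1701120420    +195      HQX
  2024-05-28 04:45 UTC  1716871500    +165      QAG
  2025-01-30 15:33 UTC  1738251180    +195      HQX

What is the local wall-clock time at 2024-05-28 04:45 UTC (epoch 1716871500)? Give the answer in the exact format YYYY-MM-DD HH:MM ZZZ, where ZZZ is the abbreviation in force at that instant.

2024-05-28 07:30 QAG

Query: 2024-05-28 04:45 UTC
Rule 2/3 (QAG, +02:45): 2024-05-28 04:45 UTC ≤ query < 2025-01-30 15:33 UTC
4·60 + 45 + 165 = 450 min
450 = 0·1440 + 450; 450 = 7·60 + 30 → 07:30, same day
→ 2024-05-28 07:30 QAG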